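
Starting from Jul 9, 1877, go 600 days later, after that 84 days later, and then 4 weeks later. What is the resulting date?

Adding 600 days from July 9, 1877:
July has 31 days, so 31 − 9 = 22 days remain after July 9, 1877; 600 − 22 = 578 left.
August 1877 has 31 days: 578 − 31 = 547 left.
September 1877 has 30 days: 547 − 30 = 517 left.
October 1877 has 31 days: 517 − 31 = 486 left.
November 1877 has 30 days: 486 − 30 = 456 left.
December 1877 has 31 days: 456 − 31 = 425 left.
January 1878 has 31 days: 425 − 31 = 394 left.
February 1878 has 28 days (1878 is not a leap year): 394 − 28 = 366 left.
March 1878 has 31 days: 366 − 31 = 335 left.
April 1878 has 30 days: 335 − 30 = 305 left.
May 1878 has 31 days: 305 − 31 = 274 left.
June 1878 has 30 days: 274 − 30 = 244 left.
July 1878 has 31 days: 244 − 31 = 213 left.
August 1878 has 31 days: 213 − 31 = 182 left.
September 1878 has 30 days: 182 − 30 = 152 left.
October 1878 has 31 days: 152 − 31 = 121 left.
November 1878 has 30 days: 121 − 30 = 91 left.
December 1878 has 31 days: 91 − 31 = 60 left.
January 1879 has 31 days: 60 − 31 = 29 left.
February 1879 has 28 days (1879 is not a leap year): 29 − 28 = 1 left.
1 day into March 1879 → March 1, 1879.
Adding 84 days from March 1, 1879:
March has 31 days, so 31 − 1 = 30 days remain after March 1, 1879; 84 − 30 = 54 left.
April 1879 has 30 days: 54 − 30 = 24 left.
24 days into May 1879 → May 24, 1879.
Adding 4 weeks (= 28 days) from May 24, 1879:
May has 31 days, so 31 − 24 = 7 days remain after May 24, 1879; 28 − 7 = 21 left.
21 days into June 1879 → June 21, 1879.

June 21, 1879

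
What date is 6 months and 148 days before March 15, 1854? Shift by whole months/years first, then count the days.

Subtracting 6 months and 148 days from March 15, 1854: first the month/year part, then the days.
month 3 − 6 = -3, which is month 9 of year 1853 → September 1853.
Day 15 is valid in September, giving September 15, 1853.
Now subtract 148 days from September 15, 1853.
Going back 15 days from September 15, 1853 reaches the end of the previous month; 148 − 15 = 133 left.
August 1853 has 31 days: 133 − 31 = 102 left.
July 1853 has 31 days: 102 − 31 = 71 left.
June 1853 has 30 days: 71 − 30 = 41 left.
May 1853 has 31 days: 41 − 31 = 10 left.
April 1853 has 30 days; 30 − 10 = 20 → April 20, 1853.

April 20, 1853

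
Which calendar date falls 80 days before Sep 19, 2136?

July 1, 2136

Counting back 80 days from September 19, 2136.
Going back 19 days from September 19, 2136 reaches the end of the previous month; 80 − 19 = 61 left.
August 2136 has 31 days: 61 − 31 = 30 left.
July 2136 has 31 days; 31 − 30 = 1 → July 1, 2136.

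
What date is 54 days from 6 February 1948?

Counting forward 54 days from February 6, 1948.
February has 29 days, so 29 − 6 = 23 days remain after February 6, 1948; 54 − 23 = 31 left.
31 days into March 1948 → March 31, 1948.

March 31, 1948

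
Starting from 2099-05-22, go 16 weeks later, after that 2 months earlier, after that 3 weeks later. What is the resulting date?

August 1, 2099

Advancing 16 weeks (= 112 days) from May 22, 2099:
May has 31 days, so 31 − 22 = 9 days remain after May 22, 2099; 112 − 9 = 103 left.
June 2099 has 30 days: 103 − 30 = 73 left.
July 2099 has 31 days: 73 − 31 = 42 left.
August 2099 has 31 days: 42 − 31 = 11 left.
11 days into September 2099 → September 11, 2099.
Subtracting 2 months from September 11, 2099:
month 9 − 2 = 7 → July 2099.
Day 11 is valid in July, giving July 11, 2099.
Advancing 3 weeks (= 21 days) from July 11, 2099:
July has 31 days, so 31 − 11 = 20 days remain after July 11, 2099; 21 − 20 = 1 left.
1 day into August 2099 → August 1, 2099.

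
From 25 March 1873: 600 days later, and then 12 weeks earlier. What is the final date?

August 23, 1874

Counting forward 600 days from March 25, 1873:
March has 31 days, so 31 − 25 = 6 days remain after March 25, 1873; 600 − 6 = 594 left.
April 1873 has 30 days: 594 − 30 = 564 left.
May 1873 has 31 days: 564 − 31 = 533 left.
June 1873 has 30 days: 533 − 30 = 503 left.
July 1873 has 31 days: 503 − 31 = 472 left.
August 1873 has 31 days: 472 − 31 = 441 left.
September 1873 has 30 days: 441 − 30 = 411 left.
October 1873 has 31 days: 411 − 31 = 380 left.
November 1873 has 30 days: 380 − 30 = 350 left.
December 1873 has 31 days: 350 − 31 = 319 left.
January 1874 has 31 days: 319 − 31 = 288 left.
February 1874 has 28 days (1874 is not a leap year): 288 − 28 = 260 left.
March 1874 has 31 days: 260 − 31 = 229 left.
April 1874 has 30 days: 229 − 30 = 199 left.
May 1874 has 31 days: 199 − 31 = 168 left.
June 1874 has 30 days: 168 − 30 = 138 left.
July 1874 has 31 days: 138 − 31 = 107 left.
August 1874 has 31 days: 107 − 31 = 76 left.
September 1874 has 30 days: 76 − 30 = 46 left.
October 1874 has 31 days: 46 − 31 = 15 left.
15 days into November 1874 → November 15, 1874.
Subtracting 12 weeks (= 84 days) from November 15, 1874:
Going back 15 days from November 15, 1874 reaches the end of the previous month; 84 − 15 = 69 left.
October 1874 has 31 days: 69 − 31 = 38 left.
September 1874 has 30 days: 38 − 30 = 8 left.
August 1874 has 31 days; 31 − 8 = 23 → August 23, 1874.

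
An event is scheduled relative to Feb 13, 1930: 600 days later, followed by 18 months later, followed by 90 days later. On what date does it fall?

Adding 600 days from February 13, 1930:
February has 28 days, so 28 − 13 = 15 days remain after February 13, 1930; 600 − 15 = 585 left.
March 1930 has 31 days: 585 − 31 = 554 left.
April 1930 has 30 days: 554 − 30 = 524 left.
May 1930 has 31 days: 524 − 31 = 493 left.
June 1930 has 30 days: 493 − 30 = 463 left.
July 1930 has 31 days: 463 − 31 = 432 left.
August 1930 has 31 days: 432 − 31 = 401 left.
September 1930 has 30 days: 401 − 30 = 371 left.
October 1930 has 31 days: 371 − 31 = 340 left.
November 1930 has 30 days: 340 − 30 = 310 left.
December 1930 has 31 days: 310 − 31 = 279 left.
January 1931 has 31 days: 279 − 31 = 248 left.
February 1931 has 28 days (1931 is not a leap year): 248 − 28 = 220 left.
March 1931 has 31 days: 220 − 31 = 189 left.
April 1931 has 30 days: 189 − 30 = 159 left.
May 1931 has 31 days: 159 − 31 = 128 left.
June 1931 has 30 days: 128 − 30 = 98 left.
July 1931 has 31 days: 98 − 31 = 67 left.
August 1931 has 31 days: 67 − 31 = 36 left.
September 1931 has 30 days: 36 − 30 = 6 left.
6 days into October 1931 → October 6, 1931.
Advancing 18 months from October 6, 1931:
month 10 + 18 = 28, which is month 4 of year 1933 → April 1933.
Day 6 is valid in April, giving April 6, 1933.
Counting forward 90 days from April 6, 1933:
April has 30 days, so 30 − 6 = 24 days remain after April 6, 1933; 90 − 24 = 66 left.
May 1933 has 31 days: 66 − 31 = 35 left.
June 1933 has 30 days: 35 − 30 = 5 left.
5 days into July 1933 → July 5, 1933.

July 5, 1933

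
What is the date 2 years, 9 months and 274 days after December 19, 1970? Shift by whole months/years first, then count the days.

Advancing 2 years, 9 months and 274 days from December 19, 1970: first the month/year part, then the days.
+2 years → 1972; month 12 + 9 = 21, which is month 9 of year 1973 → September 1973.
Day 19 is valid in September, giving September 19, 1973.
Now add 274 days from September 19, 1973.
September has 30 days, so 30 − 19 = 11 days remain after September 19, 1973; 274 − 11 = 263 left.
October 1973 has 31 days: 263 − 31 = 232 left.
November 1973 has 30 days: 232 − 30 = 202 left.
December 1973 has 31 days: 202 − 31 = 171 left.
January 1974 has 31 days: 171 − 31 = 140 left.
February 1974 has 28 days (1974 is not a leap year): 140 − 28 = 112 left.
March 1974 has 31 days: 112 − 31 = 81 left.
April 1974 has 30 days: 81 − 30 = 51 left.
May 1974 has 31 days: 51 − 31 = 20 left.
20 days into June 1974 → June 20, 1974.

June 20, 1974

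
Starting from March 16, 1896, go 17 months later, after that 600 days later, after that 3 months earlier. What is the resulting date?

Counting forward 17 months from March 16, 1896:
month 3 + 17 = 20, which is month 8 of year 1897 → August 1897.
Day 16 is valid in August, giving August 16, 1897.
Adding 600 days from August 16, 1897:
August has 31 days, so 31 − 16 = 15 days remain after August 16, 1897; 600 − 15 = 585 left.
September 1897 has 30 days: 585 − 30 = 555 left.
October 1897 has 31 days: 555 − 31 = 524 left.
November 1897 has 30 days: 524 − 30 = 494 left.
December 1897 has 31 days: 494 − 31 = 463 left.
January 1898 has 31 days: 463 − 31 = 432 left.
February 1898 has 28 days (1898 is not a leap year): 432 − 28 = 404 left.
March 1898 has 31 days: 404 − 31 = 373 left.
April 1898 has 30 days: 373 − 30 = 343 left.
May 1898 has 31 days: 343 − 31 = 312 left.
June 1898 has 30 days: 312 − 30 = 282 left.
July 1898 has 31 days: 282 − 31 = 251 left.
August 1898 has 31 days: 251 − 31 = 220 left.
September 1898 has 30 days: 220 − 30 = 190 left.
October 1898 has 31 days: 190 − 31 = 159 left.
November 1898 has 30 days: 159 − 30 = 129 left.
December 1898 has 31 days: 129 − 31 = 98 left.
January 1899 has 31 days: 98 − 31 = 67 left.
February 1899 has 28 days (1899 is not a leap year): 67 − 28 = 39 left.
March 1899 has 31 days: 39 − 31 = 8 left.
8 days into April 1899 → April 8, 1899.
Counting back 3 months from April 8, 1899:
month 4 − 3 = 1 → January 1899.
Day 8 is valid in January, giving January 8, 1899.

January 8, 1899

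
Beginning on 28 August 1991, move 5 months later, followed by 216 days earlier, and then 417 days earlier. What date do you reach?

May 5, 1990

Counting forward 5 months from August 28, 1991:
month 8 + 5 = 13, which is month 1 of year 1992 → January 1992.
Day 28 is valid in January, giving January 28, 1992.
Counting back 216 days from January 28, 1992:
Going back 28 days from January 28, 1992 reaches the end of the previous month; 216 − 28 = 188 left.
December 1991 has 31 days: 188 − 31 = 157 left.
November 1991 has 30 days: 157 − 30 = 127 left.
October 1991 has 31 days: 127 − 31 = 96 left.
September 1991 has 30 days: 96 − 30 = 66 left.
August 1991 has 31 days: 66 − 31 = 35 left.
July 1991 has 31 days: 35 − 31 = 4 left.
June 1991 has 30 days; 30 − 4 = 26 → June 26, 1991.
Going back 417 days from June 26, 1991:
Going back 26 days from June 26, 1991 reaches the end of the previous month; 417 − 26 = 391 left.
May 1991 has 31 days: 391 − 31 = 360 left.
April 1991 has 30 days: 360 − 30 = 330 left.
March 1991 has 31 days: 330 − 31 = 299 left.
February 1991 has 28 days (1991 is not a leap year): 299 − 28 = 271 left.
January 1991 has 31 days: 271 − 31 = 240 left.
December 1990 has 31 days: 240 − 31 = 209 left.
November 1990 has 30 days: 209 − 30 = 179 left.
October 1990 has 31 days: 179 − 31 = 148 left.
September 1990 has 30 days: 148 − 30 = 118 left.
August 1990 has 31 days: 118 − 31 = 87 left.
July 1990 has 31 days: 87 − 31 = 56 left.
June 1990 has 30 days: 56 − 30 = 26 left.
May 1990 has 31 days; 31 − 26 = 5 → May 5, 1990.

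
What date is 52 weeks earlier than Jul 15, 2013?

Going back 52 weeks = 364 days from July 15, 2013.
Going back 15 days from July 15, 2013 reaches the end of the previous month; 364 − 15 = 349 left.
June 2013 has 30 days: 349 − 30 = 319 left.
May 2013 has 31 days: 319 − 31 = 288 left.
April 2013 has 30 days: 288 − 30 = 258 left.
March 2013 has 31 days: 258 − 31 = 227 left.
February 2013 has 28 days (2013 is not a leap year): 227 − 28 = 199 left.
January 2013 has 31 days: 199 − 31 = 168 left.
December 2012 has 31 days: 168 − 31 = 137 left.
November 2012 has 30 days: 137 − 30 = 107 left.
October 2012 has 31 days: 107 − 31 = 76 left.
September 2012 has 30 days: 76 − 30 = 46 left.
August 2012 has 31 days: 46 − 31 = 15 left.
July 2012 has 31 days; 31 − 15 = 16 → July 16, 2012.

July 16, 2012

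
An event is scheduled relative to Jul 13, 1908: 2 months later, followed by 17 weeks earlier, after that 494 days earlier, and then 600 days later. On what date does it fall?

Adding 2 months from July 13, 1908:
month 7 + 2 = 9 → September 1908.
Day 13 is valid in September, giving September 13, 1908.
Going back 17 weeks (= 119 days) from September 13, 1908:
Going back 13 days from September 13, 1908 reaches the end of the previous month; 119 − 13 = 106 left.
August 1908 has 31 days: 106 − 31 = 75 left.
July 1908 has 31 days: 75 − 31 = 44 left.
June 1908 has 30 days: 44 − 30 = 14 left.
May 1908 has 31 days; 31 − 14 = 17 → May 17, 1908.
Subtracting 494 days from May 17, 1908:
Going back 17 days from May 17, 1908 reaches the end of the previous month; 494 − 17 = 477 left.
April 1908 has 30 days: 477 − 30 = 447 left.
March 1908 has 31 days: 447 − 31 = 416 left.
February 1908 has 29 days (1908 is a leap year): 416 − 29 = 387 left.
January 1908 has 31 days: 387 − 31 = 356 left.
December 1907 has 31 days: 356 − 31 = 325 left.
November 1907 has 30 days: 325 − 30 = 295 left.
October 1907 has 31 days: 295 − 31 = 264 left.
September 1907 has 30 days: 264 − 30 = 234 left.
August 1907 has 31 days: 234 − 31 = 203 left.
July 1907 has 31 days: 203 − 31 = 172 left.
June 1907 has 30 days: 172 − 30 = 142 left.
May 1907 has 31 days: 142 − 31 = 111 left.
April 1907 has 30 days: 111 − 30 = 81 left.
March 1907 has 31 days: 81 − 31 = 50 left.
February 1907 has 28 days (1907 is not a leap year): 50 − 28 = 22 left.
January 1907 has 31 days; 31 − 22 = 9 → January 9, 1907.
Advancing 600 days from January 9, 1907:
January has 31 days, so 31 − 9 = 22 days remain after January 9, 1907; 600 − 22 = 578 left.
February 1907 has 28 days (1907 is not a leap year): 578 − 28 = 550 left.
March 1907 has 31 days: 550 − 31 = 519 left.
April 1907 has 30 days: 519 − 30 = 489 left.
May 1907 has 31 days: 489 − 31 = 458 left.
June 1907 has 30 days: 458 − 30 = 428 left.
July 1907 has 31 days: 428 − 31 = 397 left.
August 1907 has 31 days: 397 − 31 = 366 left.
September 1907 has 30 days: 366 − 30 = 336 left.
October 1907 has 31 days: 336 − 31 = 305 left.
November 1907 has 30 days: 305 − 30 = 275 left.
December 1907 has 31 days: 275 − 31 = 244 left.
January 1908 has 31 days: 244 − 31 = 213 left.
February 1908 has 29 days (1908 is a leap year): 213 − 29 = 184 left.
March 1908 has 31 days: 184 − 31 = 153 left.
April 1908 has 30 days: 153 − 30 = 123 left.
May 1908 has 31 days: 123 − 31 = 92 left.
June 1908 has 30 days: 92 − 30 = 62 left.
July 1908 has 31 days: 62 − 31 = 31 left.
31 days into August 1908 → August 31, 1908.

August 31, 1908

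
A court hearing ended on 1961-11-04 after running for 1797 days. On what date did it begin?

Counting back 1797 days from November 4, 1961.
Going back 4 days from November 4, 1961 reaches the end of the previous month; 1797 − 4 = 1793 left.
October 1961 has 31 days: 1793 − 31 = 1762 left.
September 1961 has 30 days: 1762 − 30 = 1732 left.
August 1961 has 31 days: 1732 − 31 = 1701 left.
July 1961 has 31 days: 1701 − 31 = 1670 left.
June 1961 has 30 days: 1670 − 30 = 1640 left.
May 1961 has 31 days: 1640 − 31 = 1609 left.
April 1961 has 30 days: 1609 − 30 = 1579 left.
March 1961 has 31 days: 1579 − 31 = 1548 left.
February 1961 has 28 days (1961 is not a leap year): 1548 − 28 = 1520 left.
January 1961 has 31 days: 1520 − 31 = 1489 left.
December 1960 has 31 days: 1489 − 31 = 1458 left.
November 1960 has 30 days: 1458 − 30 = 1428 left.
October 1960 has 31 days: 1428 − 31 = 1397 left.
September 1960 has 30 days: 1397 − 30 = 1367 left.
August 1960 has 31 days: 1367 − 31 = 1336 left.
July 1960 has 31 days: 1336 − 31 = 1305 left.
June 1960 has 30 days: 1305 − 30 = 1275 left.
May 1960 has 31 days: 1275 − 31 = 1244 left.
April 1960 has 30 days: 1244 − 30 = 1214 left.
March 1960 has 31 days: 1214 − 31 = 1183 left.
February 1960 has 29 days (1960 is a leap year): 1183 − 29 = 1154 left.
January 1960 has 31 days: 1154 − 31 = 1123 left.
December 1959 has 31 days: 1123 − 31 = 1092 left.
November 1959 has 30 days: 1092 − 30 = 1062 left.
October 1959 has 31 days: 1062 − 31 = 1031 left.
September 1959 has 30 days: 1031 − 30 = 1001 left.
August 1959 has 31 days: 1001 − 31 = 970 left.
July 1959 has 31 days: 970 − 31 = 939 left.
June 1959 has 30 days: 939 − 30 = 909 left.
May 1959 has 31 days: 909 − 31 = 878 left.
April 1959 has 30 days: 878 − 30 = 848 left.
March 1959 has 31 days: 848 − 31 = 817 left.
February 1959 has 28 days (1959 is not a leap year): 817 − 28 = 789 left.
January 1959 has 31 days: 789 − 31 = 758 left.
December 1958 has 31 days: 758 − 31 = 727 left.
November 1958 has 30 days: 727 − 30 = 697 left.
October 1958 has 31 days: 697 − 31 = 666 left.
September 1958 has 30 days: 666 − 30 = 636 left.
August 1958 has 31 days: 636 − 31 = 605 left.
July 1958 has 31 days: 605 − 31 = 574 left.
June 1958 has 30 days: 574 − 30 = 544 left.
May 1958 has 31 days: 544 − 31 = 513 left.
April 1958 has 30 days: 513 − 30 = 483 left.
March 1958 has 31 days: 483 − 31 = 452 left.
February 1958 has 28 days (1958 is not a leap year): 452 − 28 = 424 left.
January 1958 has 31 days: 424 − 31 = 393 left.
December 1957 has 31 days: 393 − 31 = 362 left.
November 1957 has 30 days: 362 − 30 = 332 left.
October 1957 has 31 days: 332 − 31 = 301 left.
September 1957 has 30 days: 301 − 30 = 271 left.
August 1957 has 31 days: 271 − 31 = 240 left.
July 1957 has 31 days: 240 − 31 = 209 left.
June 1957 has 30 days: 209 − 30 = 179 left.
May 1957 has 31 days: 179 − 31 = 148 left.
April 1957 has 30 days: 148 − 30 = 118 left.
March 1957 has 31 days: 118 − 31 = 87 left.
February 1957 has 28 days (1957 is not a leap year): 87 − 28 = 59 left.
January 1957 has 31 days: 59 − 31 = 28 left.
December 1956 has 31 days; 31 − 28 = 3 → December 3, 1956.

December 3, 1956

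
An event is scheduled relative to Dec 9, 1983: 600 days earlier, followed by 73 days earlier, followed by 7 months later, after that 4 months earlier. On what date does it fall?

May 4, 1982

Counting back 600 days from December 9, 1983:
Going back 9 days from December 9, 1983 reaches the end of the previous month; 600 − 9 = 591 left.
November 1983 has 30 days: 591 − 30 = 561 left.
October 1983 has 31 days: 561 − 31 = 530 left.
September 1983 has 30 days: 530 − 30 = 500 left.
August 1983 has 31 days: 500 − 31 = 469 left.
July 1983 has 31 days: 469 − 31 = 438 left.
June 1983 has 30 days: 438 − 30 = 408 left.
May 1983 has 31 days: 408 − 31 = 377 left.
April 1983 has 30 days: 377 − 30 = 347 left.
March 1983 has 31 days: 347 − 31 = 316 left.
February 1983 has 28 days (1983 is not a leap year): 316 − 28 = 288 left.
January 1983 has 31 days: 288 − 31 = 257 left.
December 1982 has 31 days: 257 − 31 = 226 left.
November 1982 has 30 days: 226 − 30 = 196 left.
October 1982 has 31 days: 196 − 31 = 165 left.
September 1982 has 30 days: 165 − 30 = 135 left.
August 1982 has 31 days: 135 − 31 = 104 left.
July 1982 has 31 days: 104 − 31 = 73 left.
June 1982 has 30 days: 73 − 30 = 43 left.
May 1982 has 31 days: 43 − 31 = 12 left.
April 1982 has 30 days; 30 − 12 = 18 → April 18, 1982.
Going back 73 days from April 18, 1982:
Going back 18 days from April 18, 1982 reaches the end of the previous month; 73 − 18 = 55 left.
March 1982 has 31 days: 55 − 31 = 24 left.
February 1982 has 28 days; 28 − 24 = 4 → February 4, 1982.
Advancing 7 months from February 4, 1982:
month 2 + 7 = 9 → September 1982.
Day 4 is valid in September, giving September 4, 1982.
Counting back 4 months from September 4, 1982:
month 9 − 4 = 5 → May 1982.
Day 4 is valid in May, giving May 4, 1982.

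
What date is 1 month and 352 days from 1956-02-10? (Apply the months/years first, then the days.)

Counting forward 1 month and 352 days from February 10, 1956: first the month/year part, then the days.
month 2 + 1 = 3 → March 1956.
Day 10 is valid in March, giving March 10, 1956.
Now add 352 days from March 10, 1956.
March has 31 days, so 31 − 10 = 21 days remain after March 10, 1956; 352 − 21 = 331 left.
April 1956 has 30 days: 331 − 30 = 301 left.
May 1956 has 31 days: 301 − 31 = 270 left.
June 1956 has 30 days: 270 − 30 = 240 left.
July 1956 has 31 days: 240 − 31 = 209 left.
August 1956 has 31 days: 209 − 31 = 178 left.
September 1956 has 30 days: 178 − 30 = 148 left.
October 1956 has 31 days: 148 − 31 = 117 left.
November 1956 has 30 days: 117 − 30 = 87 left.
December 1956 has 31 days: 87 − 31 = 56 left.
January 1957 has 31 days: 56 − 31 = 25 left.
25 days into February 1957 → February 25, 1957.

February 25, 1957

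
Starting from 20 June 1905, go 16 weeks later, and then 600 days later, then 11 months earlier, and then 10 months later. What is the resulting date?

Advancing 16 weeks (= 112 days) from June 20, 1905:
June has 30 days, so 30 − 20 = 10 days remain after June 20, 1905; 112 − 10 = 102 left.
July 1905 has 31 days: 102 − 31 = 71 left.
August 1905 has 31 days: 71 − 31 = 40 left.
September 1905 has 30 days: 40 − 30 = 10 left.
10 days into October 1905 → October 10, 1905.
Advancing 600 days from October 10, 1905:
October has 31 days, so 31 − 10 = 21 days remain after October 10, 1905; 600 − 21 = 579 left.
November 1905 has 30 days: 579 − 30 = 549 left.
December 1905 has 31 days: 549 − 31 = 518 left.
January 1906 has 31 days: 518 − 31 = 487 left.
February 1906 has 28 days (1906 is not a leap year): 487 − 28 = 459 left.
March 1906 has 31 days: 459 − 31 = 428 left.
April 1906 has 30 days: 428 − 30 = 398 left.
May 1906 has 31 days: 398 − 31 = 367 left.
June 1906 has 30 days: 367 − 30 = 337 left.
July 1906 has 31 days: 337 − 31 = 306 left.
August 1906 has 31 days: 306 − 31 = 275 left.
September 1906 has 30 days: 275 − 30 = 245 left.
October 1906 has 31 days: 245 − 31 = 214 left.
November 1906 has 30 days: 214 − 30 = 184 left.
December 1906 has 31 days: 184 − 31 = 153 left.
January 1907 has 31 days: 153 − 31 = 122 left.
February 1907 has 28 days (1907 is not a leap year): 122 − 28 = 94 left.
March 1907 has 31 days: 94 − 31 = 63 left.
April 1907 has 30 days: 63 − 30 = 33 left.
May 1907 has 31 days: 33 − 31 = 2 left.
2 days into June 1907 → June 2, 1907.
Going back 11 months from June 2, 1907:
month 6 − 11 = -5, which is month 7 of year 1906 → July 1906.
Day 2 is valid in July, giving July 2, 1906.
Counting forward 10 months from July 2, 1906:
month 7 + 10 = 17, which is month 5 of year 1907 → May 1907.
Day 2 is valid in May, giving May 2, 1907.

May 2, 1907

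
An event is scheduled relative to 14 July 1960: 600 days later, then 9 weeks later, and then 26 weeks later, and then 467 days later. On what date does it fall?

February 16, 1964

Adding 600 days from July 14, 1960:
July has 31 days, so 31 − 14 = 17 days remain after July 14, 1960; 600 − 17 = 583 left.
August 1960 has 31 days: 583 − 31 = 552 left.
September 1960 has 30 days: 552 − 30 = 522 left.
October 1960 has 31 days: 522 − 31 = 491 left.
November 1960 has 30 days: 491 − 30 = 461 left.
December 1960 has 31 days: 461 − 31 = 430 left.
January 1961 has 31 days: 430 − 31 = 399 left.
February 1961 has 28 days (1961 is not a leap year): 399 − 28 = 371 left.
March 1961 has 31 days: 371 − 31 = 340 left.
April 1961 has 30 days: 340 − 30 = 310 left.
May 1961 has 31 days: 310 − 31 = 279 left.
June 1961 has 30 days: 279 − 30 = 249 left.
July 1961 has 31 days: 249 − 31 = 218 left.
August 1961 has 31 days: 218 − 31 = 187 left.
September 1961 has 30 days: 187 − 30 = 157 left.
October 1961 has 31 days: 157 − 31 = 126 left.
November 1961 has 30 days: 126 − 30 = 96 left.
December 1961 has 31 days: 96 − 31 = 65 left.
January 1962 has 31 days: 65 − 31 = 34 left.
February 1962 has 28 days (1962 is not a leap year): 34 − 28 = 6 left.
6 days into March 1962 → March 6, 1962.
Advancing 9 weeks (= 63 days) from March 6, 1962:
March has 31 days, so 31 − 6 = 25 days remain after March 6, 1962; 63 − 25 = 38 left.
April 1962 has 30 days: 38 − 30 = 8 left.
8 days into May 1962 → May 8, 1962.
Advancing 26 weeks (= 182 days) from May 8, 1962:
May has 31 days, so 31 − 8 = 23 days remain after May 8, 1962; 182 − 23 = 159 left.
June 1962 has 30 days: 159 − 30 = 129 left.
July 1962 has 31 days: 129 − 31 = 98 left.
August 1962 has 31 days: 98 − 31 = 67 left.
September 1962 has 30 days: 67 − 30 = 37 left.
October 1962 has 31 days: 37 − 31 = 6 left.
6 days into November 1962 → November 6, 1962.
Counting forward 467 days from November 6, 1962:
November has 30 days, so 30 − 6 = 24 days remain after November 6, 1962; 467 − 24 = 443 left.
December 1962 has 31 days: 443 − 31 = 412 left.
January 1963 has 31 days: 412 − 31 = 381 left.
February 1963 has 28 days (1963 is not a leap year): 381 − 28 = 353 left.
March 1963 has 31 days: 353 − 31 = 322 left.
April 1963 has 30 days: 322 − 30 = 292 left.
May 1963 has 31 days: 292 − 31 = 261 left.
June 1963 has 30 days: 261 − 30 = 231 left.
July 1963 has 31 days: 231 − 31 = 200 left.
August 1963 has 31 days: 200 − 31 = 169 left.
September 1963 has 30 days: 169 − 30 = 139 left.
October 1963 has 31 days: 139 − 31 = 108 left.
November 1963 has 30 days: 108 − 30 = 78 left.
December 1963 has 31 days: 78 − 31 = 47 left.
January 1964 has 31 days: 47 − 31 = 16 left.
16 days into February 1964 → February 16, 1964.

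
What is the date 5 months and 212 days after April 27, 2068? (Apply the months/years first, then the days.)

Adding 5 months and 212 days from April 27, 2068: first the month/year part, then the days.
month 4 + 5 = 9 → September 2068.
Day 27 is valid in September, giving September 27, 2068.
Now add 212 days from September 27, 2068.
September has 30 days, so 30 − 27 = 3 days remain after September 27, 2068; 212 − 3 = 209 left.
October 2068 has 31 days: 209 − 31 = 178 left.
November 2068 has 30 days: 178 − 30 = 148 left.
December 2068 has 31 days: 148 − 31 = 117 left.
January 2069 has 31 days: 117 − 31 = 86 left.
February 2069 has 28 days (2069 is not a leap year): 86 − 28 = 58 left.
March 2069 has 31 days: 58 − 31 = 27 left.
27 days into April 2069 → April 27, 2069.

April 27, 2069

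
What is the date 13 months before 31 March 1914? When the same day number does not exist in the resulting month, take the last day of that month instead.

February 28, 1913

Subtracting 13 months from March 31, 1914.
month 3 − 13 = -10, which is month 2 of year 1913 → February 1913.
February 1913 has only 28 days (1913 is not a leap year — relevant if February), and the start was day 31, so the date clamps to February 28, 1913.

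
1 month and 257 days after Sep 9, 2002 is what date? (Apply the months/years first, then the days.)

Adding 1 month and 257 days from September 9, 2002: first the month/year part, then the days.
month 9 + 1 = 10 → October 2002.
Day 9 is valid in October, giving October 9, 2002.
Now add 257 days from October 9, 2002.
October has 31 days, so 31 − 9 = 22 days remain after October 9, 2002; 257 − 22 = 235 left.
November 2002 has 30 days: 235 − 30 = 205 left.
December 2002 has 31 days: 205 − 31 = 174 left.
January 2003 has 31 days: 174 − 31 = 143 left.
February 2003 has 28 days (2003 is not a leap year): 143 − 28 = 115 left.
March 2003 has 31 days: 115 − 31 = 84 left.
April 2003 has 30 days: 84 − 30 = 54 left.
May 2003 has 31 days: 54 − 31 = 23 left.
23 days into June 2003 → June 23, 2003.

June 23, 2003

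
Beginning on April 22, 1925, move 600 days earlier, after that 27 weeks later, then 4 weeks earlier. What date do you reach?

February 8, 1924

Subtracting 600 days from April 22, 1925:
Going back 22 days from April 22, 1925 reaches the end of the previous month; 600 − 22 = 578 left.
March 1925 has 31 days: 578 − 31 = 547 left.
February 1925 has 28 days (1925 is not a leap year): 547 − 28 = 519 left.
January 1925 has 31 days: 519 − 31 = 488 left.
December 1924 has 31 days: 488 − 31 = 457 left.
November 1924 has 30 days: 457 − 30 = 427 left.
October 1924 has 31 days: 427 − 31 = 396 left.
September 1924 has 30 days: 396 − 30 = 366 left.
August 1924 has 31 days: 366 − 31 = 335 left.
July 1924 has 31 days: 335 − 31 = 304 left.
June 1924 has 30 days: 304 − 30 = 274 left.
May 1924 has 31 days: 274 − 31 = 243 left.
April 1924 has 30 days: 243 − 30 = 213 left.
March 1924 has 31 days: 213 − 31 = 182 left.
February 1924 has 29 days (1924 is a leap year): 182 − 29 = 153 left.
January 1924 has 31 days: 153 − 31 = 122 left.
December 1923 has 31 days: 122 − 31 = 91 left.
November 1923 has 30 days: 91 − 30 = 61 left.
October 1923 has 31 days: 61 − 31 = 30 left.
September 1923 has 30 days: 30 − 30 = 0 left.
August 1923 has 31 days; 31 − 0 = 31 → August 31, 1923.
Counting forward 27 weeks (= 189 days) from August 31, 1923:
August has 31 days, so 31 − 31 = 0 days remain after August 31, 1923; 189 − 0 = 189 left.
September 1923 has 30 days: 189 − 30 = 159 left.
October 1923 has 31 days: 159 − 31 = 128 left.
November 1923 has 30 days: 128 − 30 = 98 left.
December 1923 has 31 days: 98 − 31 = 67 left.
January 1924 has 31 days: 67 − 31 = 36 left.
February 1924 has 29 days (1924 is a leap year): 36 − 29 = 7 left.
7 days into March 1924 → March 7, 1924.
Going back 4 weeks (= 28 days) from March 7, 1924:
Going back 7 days from March 7, 1924 reaches the end of the previous month; 28 − 7 = 21 left.
February 1924 has 29 days; 29 − 21 = 8 → February 8, 1924.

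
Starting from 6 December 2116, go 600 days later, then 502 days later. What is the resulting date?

Advancing 600 days from December 6, 2116:
December has 31 days, so 31 − 6 = 25 days remain after December 6, 2116; 600 − 25 = 575 left.
January 2117 has 31 days: 575 − 31 = 544 left.
February 2117 has 28 days (2117 is not a leap year): 544 − 28 = 516 left.
March 2117 has 31 days: 516 − 31 = 485 left.
April 2117 has 30 days: 485 − 30 = 455 left.
May 2117 has 31 days: 455 − 31 = 424 left.
June 2117 has 30 days: 424 − 30 = 394 left.
July 2117 has 31 days: 394 − 31 = 363 left.
August 2117 has 31 days: 363 − 31 = 332 left.
September 2117 has 30 days: 332 − 30 = 302 left.
October 2117 has 31 days: 302 − 31 = 271 left.
November 2117 has 30 days: 271 − 30 = 241 left.
December 2117 has 31 days: 241 − 31 = 210 left.
January 2118 has 31 days: 210 − 31 = 179 left.
February 2118 has 28 days (2118 is not a leap year): 179 − 28 = 151 left.
March 2118 has 31 days: 151 − 31 = 120 left.
April 2118 has 30 days: 120 − 30 = 90 left.
May 2118 has 31 days: 90 − 31 = 59 left.
June 2118 has 30 days: 59 − 30 = 29 left.
29 days into July 2118 → July 29, 2118.
Counting forward 502 days from July 29, 2118:
July has 31 days, so 31 − 29 = 2 days remain after July 29, 2118; 502 − 2 = 500 left.
August 2118 has 31 days: 500 − 31 = 469 left.
September 2118 has 30 days: 469 − 30 = 439 left.
October 2118 has 31 days: 439 − 31 = 408 left.
November 2118 has 30 days: 408 − 30 = 378 left.
December 2118 has 31 days: 378 − 31 = 347 left.
January 2119 has 31 days: 347 − 31 = 316 left.
February 2119 has 28 days (2119 is not a leap year): 316 − 28 = 288 left.
March 2119 has 31 days: 288 − 31 = 257 left.
April 2119 has 30 days: 257 − 30 = 227 left.
May 2119 has 31 days: 227 − 31 = 196 left.
June 2119 has 30 days: 196 − 30 = 166 left.
July 2119 has 31 days: 166 − 31 = 135 left.
August 2119 has 31 days: 135 − 31 = 104 left.
September 2119 has 30 days: 104 − 30 = 74 left.
October 2119 has 31 days: 74 − 31 = 43 left.
November 2119 has 30 days: 43 − 30 = 13 left.
13 days into December 2119 → December 13, 2119.

December 13, 2119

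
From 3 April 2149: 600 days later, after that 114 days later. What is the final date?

Adding 600 days from April 3, 2149:
April has 30 days, so 30 − 3 = 27 days remain after April 3, 2149; 600 − 27 = 573 left.
May 2149 has 31 days: 573 − 31 = 542 left.
June 2149 has 30 days: 542 − 30 = 512 left.
July 2149 has 31 days: 512 − 31 = 481 left.
August 2149 has 31 days: 481 − 31 = 450 left.
September 2149 has 30 days: 450 − 30 = 420 left.
October 2149 has 31 days: 420 − 31 = 389 left.
November 2149 has 30 days: 389 − 30 = 359 left.
December 2149 has 31 days: 359 − 31 = 328 left.
January 2150 has 31 days: 328 − 31 = 297 left.
February 2150 has 28 days (2150 is not a leap year): 297 − 28 = 269 left.
March 2150 has 31 days: 269 − 31 = 238 left.
April 2150 has 30 days: 238 − 30 = 208 left.
May 2150 has 31 days: 208 − 31 = 177 left.
June 2150 has 30 days: 177 − 30 = 147 left.
July 2150 has 31 days: 147 − 31 = 116 left.
August 2150 has 31 days: 116 − 31 = 85 left.
September 2150 has 30 days: 85 − 30 = 55 left.
October 2150 has 31 days: 55 − 31 = 24 left.
24 days into November 2150 → November 24, 2150.
Adding 114 days from November 24, 2150:
November has 30 days, so 30 − 24 = 6 days remain after November 24, 2150; 114 − 6 = 108 left.
December 2150 has 31 days: 108 − 31 = 77 left.
January 2151 has 31 days: 77 − 31 = 46 left.
February 2151 has 28 days (2151 is not a leap year): 46 − 28 = 18 left.
18 days into March 2151 → March 18, 2151.

March 18, 2151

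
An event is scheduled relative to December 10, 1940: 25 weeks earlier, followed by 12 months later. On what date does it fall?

June 18, 1941

Subtracting 25 weeks (= 175 days) from December 10, 1940:
Going back 10 days from December 10, 1940 reaches the end of the previous month; 175 − 10 = 165 left.
November 1940 has 30 days: 165 − 30 = 135 left.
October 1940 has 31 days: 135 − 31 = 104 left.
September 1940 has 30 days: 104 − 30 = 74 left.
August 1940 has 31 days: 74 − 31 = 43 left.
July 1940 has 31 days: 43 − 31 = 12 left.
June 1940 has 30 days; 30 − 12 = 18 → June 18, 1940.
Counting forward 12 months from June 18, 1940:
month 6 + 12 = 18, which is month 6 of year 1941 → June 1941.
Day 18 is valid in June, giving June 18, 1941.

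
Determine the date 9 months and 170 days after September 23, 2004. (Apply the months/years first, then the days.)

Advancing 9 months and 170 days from September 23, 2004: first the month/year part, then the days.
month 9 + 9 = 18, which is month 6 of year 2005 → June 2005.
Day 23 is valid in June, giving June 23, 2005.
Now add 170 days from June 23, 2005.
June has 30 days, so 30 − 23 = 7 days remain after June 23, 2005; 170 − 7 = 163 left.
July 2005 has 31 days: 163 − 31 = 132 left.
August 2005 has 31 days: 132 − 31 = 101 left.
September 2005 has 30 days: 101 − 30 = 71 left.
October 2005 has 31 days: 71 − 31 = 40 left.
November 2005 has 30 days: 40 − 30 = 10 left.
10 days into December 2005 → December 10, 2005.

December 10, 2005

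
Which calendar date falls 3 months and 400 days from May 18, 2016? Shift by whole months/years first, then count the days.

Counting forward 3 months and 400 days from May 18, 2016: first the month/year part, then the days.
month 5 + 3 = 8 → August 2016.
Day 18 is valid in August, giving August 18, 2016.
Now add 400 days from August 18, 2016.
August has 31 days, so 31 − 18 = 13 days remain after August 18, 2016; 400 − 13 = 387 left.
September 2016 has 30 days: 387 − 30 = 357 left.
October 2016 has 31 days: 357 − 31 = 326 left.
November 2016 has 30 days: 326 − 30 = 296 left.
December 2016 has 31 days: 296 − 31 = 265 left.
January 2017 has 31 days: 265 − 31 = 234 left.
February 2017 has 28 days (2017 is not a leap year): 234 − 28 = 206 left.
March 2017 has 31 days: 206 − 31 = 175 left.
April 2017 has 30 days: 175 − 30 = 145 left.
May 2017 has 31 days: 145 − 31 = 114 left.
June 2017 has 30 days: 114 − 30 = 84 left.
July 2017 has 31 days: 84 − 31 = 53 left.
August 2017 has 31 days: 53 − 31 = 22 left.
22 days into September 2017 → September 22, 2017.

September 22, 2017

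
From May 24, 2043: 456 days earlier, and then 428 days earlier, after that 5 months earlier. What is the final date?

Subtracting 456 days from May 24, 2043:
Going back 24 days from May 24, 2043 reaches the end of the previous month; 456 − 24 = 432 left.
April 2043 has 30 days: 432 − 30 = 402 left.
March 2043 has 31 days: 402 − 31 = 371 left.
February 2043 has 28 days (2043 is not a leap year): 371 − 28 = 343 left.
January 2043 has 31 days: 343 − 31 = 312 left.
December 2042 has 31 days: 312 − 31 = 281 left.
November 2042 has 30 days: 281 − 30 = 251 left.
October 2042 has 31 days: 251 − 31 = 220 left.
September 2042 has 30 days: 220 − 30 = 190 left.
August 2042 has 31 days: 190 − 31 = 159 left.
July 2042 has 31 days: 159 − 31 = 128 left.
June 2042 has 30 days: 128 − 30 = 98 left.
May 2042 has 31 days: 98 − 31 = 67 left.
April 2042 has 30 days: 67 − 30 = 37 left.
March 2042 has 31 days: 37 − 31 = 6 left.
February 2042 has 28 days; 28 − 6 = 22 → February 22, 2042.
Going back 428 days from February 22, 2042:
Going back 22 days from February 22, 2042 reaches the end of the previous month; 428 − 22 = 406 left.
January 2042 has 31 days: 406 − 31 = 375 left.
December 2041 has 31 days: 375 − 31 = 344 left.
November 2041 has 30 days: 344 − 30 = 314 left.
October 2041 has 31 days: 314 − 31 = 283 left.
September 2041 has 30 days: 283 − 30 = 253 left.
August 2041 has 31 days: 253 − 31 = 222 left.
July 2041 has 31 days: 222 − 31 = 191 left.
June 2041 has 30 days: 191 − 30 = 161 left.
May 2041 has 31 days: 161 − 31 = 130 left.
April 2041 has 30 days: 130 − 30 = 100 left.
March 2041 has 31 days: 100 − 31 = 69 left.
February 2041 has 28 days (2041 is not a leap year): 69 − 28 = 41 left.
January 2041 has 31 days: 41 − 31 = 10 left.
December 2040 has 31 days; 31 − 10 = 21 → December 21, 2040.
Going back 5 months from December 21, 2040:
month 12 − 5 = 7 → July 2040.
Day 21 is valid in July, giving July 21, 2040.

July 21, 2040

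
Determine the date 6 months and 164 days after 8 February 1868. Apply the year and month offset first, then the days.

Advancing 6 months and 164 days from February 8, 1868: first the month/year part, then the days.
month 2 + 6 = 8 → August 1868.
Day 8 is valid in August, giving August 8, 1868.
Now add 164 days from August 8, 1868.
August has 31 days, so 31 − 8 = 23 days remain after August 8, 1868; 164 − 23 = 141 left.
September 1868 has 30 days: 141 − 30 = 111 left.
October 1868 has 31 days: 111 − 31 = 80 left.
November 1868 has 30 days: 80 − 30 = 50 left.
December 1868 has 31 days: 50 − 31 = 19 left.
19 days into January 1869 → January 19, 1869.

January 19, 1869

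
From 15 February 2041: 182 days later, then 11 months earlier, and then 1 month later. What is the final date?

Advancing 182 days from February 15, 2041:
February has 28 days, so 28 − 15 = 13 days remain after February 15, 2041; 182 − 13 = 169 left.
March 2041 has 31 days: 169 − 31 = 138 left.
April 2041 has 30 days: 138 − 30 = 108 left.
May 2041 has 31 days: 108 − 31 = 77 left.
June 2041 has 30 days: 77 − 30 = 47 left.
July 2041 has 31 days: 47 − 31 = 16 left.
16 days into August 2041 → August 16, 2041.
Counting back 11 months from August 16, 2041:
month 8 − 11 = -3, which is month 9 of year 2040 → September 2040.
Day 16 is valid in September, giving September 16, 2040.
Adding 1 month from September 16, 2040:
month 9 + 1 = 10 → October 2040.
Day 16 is valid in October, giving October 16, 2040.

October 16, 2040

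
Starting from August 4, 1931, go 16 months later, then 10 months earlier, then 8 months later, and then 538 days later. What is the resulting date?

Adding 16 months from August 4, 1931:
month 8 + 16 = 24, which is month 12 of year 1932 → December 1932.
Day 4 is valid in December, giving December 4, 1932.
Going back 10 months from December 4, 1932:
month 12 − 10 = 2 → February 1932.
Day 4 is valid in February, giving February 4, 1932.
Counting forward 8 months from February 4, 1932:
month 2 + 8 = 10 → October 1932.
Day 4 is valid in October, giving October 4, 1932.
Advancing 538 days from October 4, 1932:
October has 31 days, so 31 − 4 = 27 days remain after October 4, 1932; 538 − 27 = 511 left.
November 1932 has 30 days: 511 − 30 = 481 left.
December 1932 has 31 days: 481 − 31 = 450 left.
January 1933 has 31 days: 450 − 31 = 419 left.
February 1933 has 28 days (1933 is not a leap year): 419 − 28 = 391 left.
March 1933 has 31 days: 391 − 31 = 360 left.
April 1933 has 30 days: 360 − 30 = 330 left.
May 1933 has 31 days: 330 − 31 = 299 left.
June 1933 has 30 days: 299 − 30 = 269 left.
July 1933 has 31 days: 269 − 31 = 238 left.
August 1933 has 31 days: 238 − 31 = 207 left.
September 1933 has 30 days: 207 − 30 = 177 left.
October 1933 has 31 days: 177 − 31 = 146 left.
November 1933 has 30 days: 146 − 30 = 116 left.
December 1933 has 31 days: 116 − 31 = 85 left.
January 1934 has 31 days: 85 − 31 = 54 left.
February 1934 has 28 days (1934 is not a leap year): 54 − 28 = 26 left.
26 days into March 1934 → March 26, 1934.

March 26, 1934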